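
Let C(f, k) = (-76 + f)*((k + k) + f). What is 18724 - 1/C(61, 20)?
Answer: 28366861/1515 ≈ 18724.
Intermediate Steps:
C(f, k) = (-76 + f)*(f + 2*k) (C(f, k) = (-76 + f)*(2*k + f) = (-76 + f)*(f + 2*k))
18724 - 1/C(61, 20) = 18724 - 1/(61² - 152*20 - 76*61 + 2*61*20) = 18724 - 1/(3721 - 3040 - 4636 + 2440) = 18724 - 1/(-1515) = 18724 - 1*(-1/1515) = 18724 + 1/1515 = 28366861/1515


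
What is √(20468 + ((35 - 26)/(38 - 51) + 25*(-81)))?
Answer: 5*√124670/13 ≈ 135.80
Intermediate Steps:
√(20468 + ((35 - 26)/(38 - 51) + 25*(-81))) = √(20468 + (9/(-13) - 2025)) = √(20468 + (9*(-1/13) - 2025)) = √(20468 + (-9/13 - 2025)) = √(20468 - 26334/13) = √(239750/13) = 5*√124670/13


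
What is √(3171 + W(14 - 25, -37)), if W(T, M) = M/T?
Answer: √384098/11 ≈ 56.341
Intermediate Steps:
√(3171 + W(14 - 25, -37)) = √(3171 - 37/(14 - 25)) = √(3171 - 37/(-11)) = √(3171 - 37*(-1/11)) = √(3171 + 37/11) = √(34918/11) = √384098/11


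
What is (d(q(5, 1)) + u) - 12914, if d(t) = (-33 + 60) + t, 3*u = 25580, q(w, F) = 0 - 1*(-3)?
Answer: -13072/3 ≈ -4357.3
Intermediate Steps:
q(w, F) = 3 (q(w, F) = 0 + 3 = 3)
u = 25580/3 (u = (1/3)*25580 = 25580/3 ≈ 8526.7)
d(t) = 27 + t
(d(q(5, 1)) + u) - 12914 = ((27 + 3) + 25580/3) - 12914 = (30 + 25580/3) - 12914 = 25670/3 - 12914 = -13072/3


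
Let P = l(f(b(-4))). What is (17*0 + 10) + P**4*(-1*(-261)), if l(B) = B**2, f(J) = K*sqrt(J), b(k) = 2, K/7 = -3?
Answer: 157948260691546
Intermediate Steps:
K = -21 (K = 7*(-3) = -21)
f(J) = -21*sqrt(J)
P = 882 (P = (-21*sqrt(2))**2 = 882)
(17*0 + 10) + P**4*(-1*(-261)) = (17*0 + 10) + 882**4*(-1*(-261)) = (0 + 10) + 605165749776*261 = 10 + 157948260691536 = 157948260691546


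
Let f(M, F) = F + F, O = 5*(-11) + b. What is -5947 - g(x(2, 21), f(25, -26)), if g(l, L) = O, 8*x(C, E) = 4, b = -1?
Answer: -5891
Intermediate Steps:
x(C, E) = 1/2 (x(C, E) = (1/8)*4 = 1/2)
O = -56 (O = 5*(-11) - 1 = -55 - 1 = -56)
f(M, F) = 2*F
g(l, L) = -56
-5947 - g(x(2, 21), f(25, -26)) = -5947 - 1*(-56) = -5947 + 56 = -5891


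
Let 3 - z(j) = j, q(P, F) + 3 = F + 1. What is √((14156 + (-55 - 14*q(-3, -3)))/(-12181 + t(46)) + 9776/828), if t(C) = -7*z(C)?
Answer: √22012115730/45540 ≈ 3.2579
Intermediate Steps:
q(P, F) = -2 + F (q(P, F) = -3 + (F + 1) = -3 + (1 + F) = -2 + F)
z(j) = 3 - j
t(C) = -21 + 7*C (t(C) = -7*(3 - C) = -21 + 7*C)
√((14156 + (-55 - 14*q(-3, -3)))/(-12181 + t(46)) + 9776/828) = √((14156 + (-55 - 14*(-2 - 3)))/(-12181 + (-21 + 7*46)) + 9776/828) = √((14156 + (-55 - 14*(-5)))/(-12181 + (-21 + 322)) + 9776*(1/828)) = √((14156 + (-55 + 70))/(-12181 + 301) + 2444/207) = √((14156 + 15)/(-11880) + 2444/207) = √(14171*(-1/11880) + 2444/207) = √(-14171/11880 + 2444/207) = √(2900147/273240) = √22012115730/45540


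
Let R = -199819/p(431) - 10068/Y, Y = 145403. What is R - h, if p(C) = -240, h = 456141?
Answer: -15888772891783/34896720 ≈ -4.5531e+5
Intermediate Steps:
R = 29051865737/34896720 (R = -199819/(-240) - 10068/145403 = -199819*(-1/240) - 10068*1/145403 = 199819/240 - 10068/145403 = 29051865737/34896720 ≈ 832.51)
R - h = 29051865737/34896720 - 1*456141 = 29051865737/34896720 - 456141 = -15888772891783/34896720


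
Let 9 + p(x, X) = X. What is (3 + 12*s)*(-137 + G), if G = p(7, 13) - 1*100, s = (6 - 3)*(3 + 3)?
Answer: -51027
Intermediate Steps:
p(x, X) = -9 + X
s = 18 (s = 3*6 = 18)
G = -96 (G = (-9 + 13) - 1*100 = 4 - 100 = -96)
(3 + 12*s)*(-137 + G) = (3 + 12*18)*(-137 - 96) = (3 + 216)*(-233) = 219*(-233) = -51027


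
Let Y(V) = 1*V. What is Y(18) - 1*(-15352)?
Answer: 15370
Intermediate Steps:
Y(V) = V
Y(18) - 1*(-15352) = 18 - 1*(-15352) = 18 + 15352 = 15370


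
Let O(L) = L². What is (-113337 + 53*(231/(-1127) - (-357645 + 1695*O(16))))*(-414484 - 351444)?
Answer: 512485167588168/161 ≈ 3.1831e+12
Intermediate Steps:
(-113337 + 53*(231/(-1127) - (-357645 + 1695*O(16))))*(-414484 - 351444) = (-113337 + 53*(231/(-1127) - 1695/(1/(-211 + 16²))))*(-414484 - 351444) = (-113337 + 53*(231*(-1/1127) - 1695/(1/(-211 + 256))))*(-765928) = (-113337 + 53*(-33/161 - 1695/(1/45)))*(-765928) = (-113337 + 53*(-33/161 - 1695/1/45))*(-765928) = (-113337 + 53*(-33/161 - 1695*45))*(-765928) = (-113337 + 53*(-33/161 - 76275))*(-765928) = (-113337 + 53*(-12280308/161))*(-765928) = (-113337 - 650856324/161)*(-765928) = -669103581/161*(-765928) = 512485167588168/161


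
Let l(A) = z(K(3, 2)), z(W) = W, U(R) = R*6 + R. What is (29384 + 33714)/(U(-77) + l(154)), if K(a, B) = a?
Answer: -31549/268 ≈ -117.72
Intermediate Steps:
U(R) = 7*R (U(R) = 6*R + R = 7*R)
l(A) = 3
(29384 + 33714)/(U(-77) + l(154)) = (29384 + 33714)/(7*(-77) + 3) = 63098/(-539 + 3) = 63098/(-536) = 63098*(-1/536) = -31549/268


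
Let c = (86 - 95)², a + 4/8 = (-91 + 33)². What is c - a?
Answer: -6565/2 ≈ -3282.5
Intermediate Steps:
a = 6727/2 (a = -½ + (-91 + 33)² = -½ + (-58)² = -½ + 3364 = 6727/2 ≈ 3363.5)
c = 81 (c = (-9)² = 81)
c - a = 81 - 1*6727/2 = 81 - 6727/2 = -6565/2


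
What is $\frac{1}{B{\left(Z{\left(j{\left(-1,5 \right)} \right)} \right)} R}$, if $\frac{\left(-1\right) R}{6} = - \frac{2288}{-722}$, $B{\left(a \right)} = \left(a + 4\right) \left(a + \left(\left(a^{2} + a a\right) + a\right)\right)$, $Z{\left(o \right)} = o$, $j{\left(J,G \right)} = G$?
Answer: $- \frac{361}{3706560} \approx -9.7395 \cdot 10^{-5}$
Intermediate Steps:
$B{\left(a \right)} = \left(4 + a\right) \left(2 a + 2 a^{2}\right)$ ($B{\left(a \right)} = \left(4 + a\right) \left(a + \left(\left(a^{2} + a^{2}\right) + a\right)\right) = \left(4 + a\right) \left(a + \left(2 a^{2} + a\right)\right) = \left(4 + a\right) \left(a + \left(a + 2 a^{2}\right)\right) = \left(4 + a\right) \left(2 a + 2 a^{2}\right)$)
$R = - \frac{6864}{361}$ ($R = - 6 \left(- \frac{2288}{-722}\right) = - 6 \left(\left(-2288\right) \left(- \frac{1}{722}\right)\right) = \left(-6\right) \frac{1144}{361} = - \frac{6864}{361} \approx -19.014$)
$\frac{1}{B{\left(Z{\left(j{\left(-1,5 \right)} \right)} \right)} R} = \frac{1}{2 \cdot 5 \left(4 + 5^{2} + 5 \cdot 5\right) \left(- \frac{6864}{361}\right)} = \frac{1}{2 \cdot 5 \left(4 + 25 + 25\right) \left(- \frac{6864}{361}\right)} = \frac{1}{2 \cdot 5 \cdot 54 \left(- \frac{6864}{361}\right)} = \frac{1}{540 \left(- \frac{6864}{361}\right)} = \frac{1}{- \frac{3706560}{361}} = - \frac{361}{3706560}$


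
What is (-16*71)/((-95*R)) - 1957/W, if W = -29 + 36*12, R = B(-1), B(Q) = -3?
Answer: -1015553/114855 ≈ -8.8420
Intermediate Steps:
R = -3
W = 403 (W = -29 + 432 = 403)
(-16*71)/((-95*R)) - 1957/W = (-16*71)/((-95*(-3))) - 1957/403 = -1136/285 - 1957*1/403 = -1136*1/285 - 1957/403 = -1136/285 - 1957/403 = -1015553/114855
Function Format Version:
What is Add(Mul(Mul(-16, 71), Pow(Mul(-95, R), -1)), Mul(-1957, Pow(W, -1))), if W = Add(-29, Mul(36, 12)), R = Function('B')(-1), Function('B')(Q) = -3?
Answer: Rational(-1015553, 114855) ≈ -8.8420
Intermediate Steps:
R = -3
W = 403 (W = Add(-29, 432) = 403)
Add(Mul(Mul(-16, 71), Pow(Mul(-95, R), -1)), Mul(-1957, Pow(W, -1))) = Add(Mul(Mul(-16, 71), Pow(Mul(-95, -3), -1)), Mul(-1957, Pow(403, -1))) = Add(Mul(-1136, Pow(285, -1)), Mul(-1957, Rational(1, 403))) = Add(Mul(-1136, Rational(1, 285)), Rational(-1957, 403)) = Add(Rational(-1136, 285), Rational(-1957, 403)) = Rational(-1015553, 114855)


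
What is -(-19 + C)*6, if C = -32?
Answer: 306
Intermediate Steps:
-(-19 + C)*6 = -(-19 - 32)*6 = -(-51)*6 = -1*(-306) = 306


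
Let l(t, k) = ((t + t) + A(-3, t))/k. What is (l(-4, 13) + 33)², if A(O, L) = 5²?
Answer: 198916/169 ≈ 1177.0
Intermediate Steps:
A(O, L) = 25
l(t, k) = (25 + 2*t)/k (l(t, k) = ((t + t) + 25)/k = (2*t + 25)/k = (25 + 2*t)/k)
(l(-4, 13) + 33)² = ((25 + 2*(-4))/13 + 33)² = ((25 - 8)/13 + 33)² = ((1/13)*17 + 33)² = (17/13 + 33)² = (446/13)² = 198916/169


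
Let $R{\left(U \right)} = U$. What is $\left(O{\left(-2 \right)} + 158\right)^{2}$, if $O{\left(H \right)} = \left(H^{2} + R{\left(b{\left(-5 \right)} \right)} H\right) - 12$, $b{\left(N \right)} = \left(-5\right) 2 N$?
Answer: $2500$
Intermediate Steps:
$b{\left(N \right)} = - 10 N$
$O{\left(H \right)} = -12 + H^{2} + 50 H$ ($O{\left(H \right)} = \left(H^{2} + \left(-10\right) \left(-5\right) H\right) - 12 = \left(H^{2} + 50 H\right) - 12 = -12 + H^{2} + 50 H$)
$\left(O{\left(-2 \right)} + 158\right)^{2} = \left(\left(-12 + \left(-2\right)^{2} + 50 \left(-2\right)\right) + 158\right)^{2} = \left(\left(-12 + 4 - 100\right) + 158\right)^{2} = \left(-108 + 158\right)^{2} = 50^{2} = 2500$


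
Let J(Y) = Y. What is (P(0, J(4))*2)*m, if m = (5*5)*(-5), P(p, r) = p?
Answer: 0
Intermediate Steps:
m = -125 (m = 25*(-5) = -125)
(P(0, J(4))*2)*m = (0*2)*(-125) = 0*(-125) = 0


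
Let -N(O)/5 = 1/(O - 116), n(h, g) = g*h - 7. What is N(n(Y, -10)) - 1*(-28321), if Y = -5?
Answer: 2067438/73 ≈ 28321.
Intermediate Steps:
n(h, g) = -7 + g*h
N(O) = -5/(-116 + O) (N(O) = -5/(O - 116) = -5/(-116 + O))
N(n(Y, -10)) - 1*(-28321) = -5/(-116 + (-7 - 10*(-5))) - 1*(-28321) = -5/(-116 + (-7 + 50)) + 28321 = -5/(-116 + 43) + 28321 = -5/(-73) + 28321 = -5*(-1/73) + 28321 = 5/73 + 28321 = 2067438/73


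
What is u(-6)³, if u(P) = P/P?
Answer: 1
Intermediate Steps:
u(P) = 1
u(-6)³ = 1³ = 1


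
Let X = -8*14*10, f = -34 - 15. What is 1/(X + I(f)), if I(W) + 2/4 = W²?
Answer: 2/2561 ≈ 0.00078094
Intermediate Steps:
f = -49
X = -1120 (X = -112*10 = -1120)
I(W) = -½ + W²
1/(X + I(f)) = 1/(-1120 + (-½ + (-49)²)) = 1/(-1120 + (-½ + 2401)) = 1/(-1120 + 4801/2) = 1/(2561/2) = 2/2561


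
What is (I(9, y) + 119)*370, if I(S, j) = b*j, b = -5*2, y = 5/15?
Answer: 128390/3 ≈ 42797.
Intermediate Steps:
y = 1/3 (y = 5*(1/15) = 1/3 ≈ 0.33333)
b = -10
I(S, j) = -10*j
(I(9, y) + 119)*370 = (-10*1/3 + 119)*370 = (-10/3 + 119)*370 = (347/3)*370 = 128390/3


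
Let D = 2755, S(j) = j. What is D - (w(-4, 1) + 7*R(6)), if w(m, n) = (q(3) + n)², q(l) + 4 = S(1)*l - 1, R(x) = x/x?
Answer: 2747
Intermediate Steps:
R(x) = 1
q(l) = -5 + l (q(l) = -4 + (1*l - 1) = -4 + (l - 1) = -4 + (-1 + l) = -5 + l)
w(m, n) = (-2 + n)² (w(m, n) = ((-5 + 3) + n)² = (-2 + n)²)
D - (w(-4, 1) + 7*R(6)) = 2755 - ((-2 + 1)² + 7*1) = 2755 - ((-1)² + 7) = 2755 - (1 + 7) = 2755 - 1*8 = 2755 - 8 = 2747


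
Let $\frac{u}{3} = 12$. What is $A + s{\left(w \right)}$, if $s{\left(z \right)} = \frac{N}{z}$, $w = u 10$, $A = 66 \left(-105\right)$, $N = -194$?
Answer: $- \frac{1247497}{180} \approx -6930.5$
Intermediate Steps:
$A = -6930$
$u = 36$ ($u = 3 \cdot 12 = 36$)
$w = 360$ ($w = 36 \cdot 10 = 360$)
$s{\left(z \right)} = - \frac{194}{z}$
$A + s{\left(w \right)} = -6930 - \frac{194}{360} = -6930 - \frac{97}{180} = - \frac{1247497}{180}$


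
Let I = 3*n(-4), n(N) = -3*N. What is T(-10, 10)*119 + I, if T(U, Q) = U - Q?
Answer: -2344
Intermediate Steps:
I = 36 (I = 3*(-3*(-4)) = 3*12 = 36)
T(-10, 10)*119 + I = (-10 - 1*10)*119 + 36 = (-10 - 10)*119 + 36 = -20*119 + 36 = -2380 + 36 = -2344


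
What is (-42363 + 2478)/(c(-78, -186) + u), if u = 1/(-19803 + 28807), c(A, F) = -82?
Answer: 119708180/246109 ≈ 486.40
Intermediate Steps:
u = 1/9004 ≈ 0.00011106
(-42363 + 2478)/(c(-78, -186) + u) = (-42363 + 2478)/(-82 + 1/9004) = -39885/(-738327/9004) = -39885*(-9004/738327) = 119708180/246109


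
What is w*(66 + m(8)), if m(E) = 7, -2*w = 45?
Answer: -3285/2 ≈ -1642.5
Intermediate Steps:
w = -45/2 (w = -1/2*45 = -45/2 ≈ -22.500)
w*(66 + m(8)) = -45*(66 + 7)/2 = -45/2*73 = -3285/2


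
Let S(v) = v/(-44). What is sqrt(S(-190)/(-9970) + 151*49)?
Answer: sqrt(3559661325671)/21934 ≈ 86.017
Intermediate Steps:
S(v) = -v/44 (S(v) = v*(-1/44) = -v/44)
sqrt(S(-190)/(-9970) + 151*49) = sqrt(-1/44*(-190)/(-9970) + 151*49) = sqrt((95/22)*(-1/9970) + 7399) = sqrt(-19/43868 + 7399) = sqrt(324579313/43868) = sqrt(3559661325671)/21934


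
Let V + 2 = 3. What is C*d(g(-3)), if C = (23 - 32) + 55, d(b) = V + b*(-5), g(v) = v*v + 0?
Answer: -2024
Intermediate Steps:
V = 1 (V = -2 + 3 = 1)
g(v) = v² (g(v) = v² + 0 = v²)
d(b) = 1 - 5*b (d(b) = 1 + b*(-5) = 1 - 5*b)
C = 46 (C = -9 + 55 = 46)
C*d(g(-3)) = 46*(1 - 5*(-3)²) = 46*(1 - 5*9) = 46*(1 - 45) = 46*(-44) = -2024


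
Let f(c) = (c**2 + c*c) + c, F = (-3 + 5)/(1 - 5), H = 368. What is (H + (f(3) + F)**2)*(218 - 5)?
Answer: 671589/4 ≈ 1.6790e+5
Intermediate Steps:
F = -1/2 (F = 2/(-4) = 2*(-1/4) = -1/2 ≈ -0.50000)
f(c) = c + 2*c**2 (f(c) = (c**2 + c**2) + c = 2*c**2 + c = c + 2*c**2)
(H + (f(3) + F)**2)*(218 - 5) = (368 + (3*(1 + 2*3) - 1/2)**2)*(218 - 5) = (368 + (3*(1 + 6) - 1/2)**2)*213 = (368 + (3*7 - 1/2)**2)*213 = (368 + (21 - 1/2)**2)*213 = (368 + (41/2)**2)*213 = (368 + 1681/4)*213 = (3153/4)*213 = 671589/4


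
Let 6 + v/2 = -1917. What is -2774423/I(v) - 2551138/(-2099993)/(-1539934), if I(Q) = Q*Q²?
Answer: 4413469002016911929/91985166531344463239016 ≈ 4.7980e-5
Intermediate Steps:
v = -3846 (v = -12 + 2*(-1917) = -12 - 3834 = -3846)
I(Q) = Q³
-2774423/I(v) - 2551138/(-2099993)/(-1539934) = -2774423/((-3846)³) - 2551138/(-2099993)/(-1539934) = -2774423/(-56888939736) - 2551138*(-1/2099993)*(-1/1539934) = -2774423*(-1/56888939736) + (2551138/2099993)*(-1/1539934) = 2774423/56888939736 - 1275569/1616925310231 = 4413469002016911929/91985166531344463239016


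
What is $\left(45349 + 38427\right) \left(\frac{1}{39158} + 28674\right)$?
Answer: $\frac{6718933894112}{2797} \approx 2.4022 \cdot 10^{9}$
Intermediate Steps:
$\left(45349 + 38427\right) \left(\frac{1}{39158} + 28674\right) = 83776 \left(\frac{1}{39158} + 28674\right) = 83776 \cdot \frac{1122816493}{39158} = \frac{6718933894112}{2797}$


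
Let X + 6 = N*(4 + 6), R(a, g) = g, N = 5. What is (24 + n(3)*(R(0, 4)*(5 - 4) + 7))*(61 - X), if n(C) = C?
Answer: 969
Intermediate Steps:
X = 44 (X = -6 + 5*(4 + 6) = -6 + 5*10 = -6 + 50 = 44)
(24 + n(3)*(R(0, 4)*(5 - 4) + 7))*(61 - X) = (24 + 3*(4*(5 - 4) + 7))*(61 - 1*44) = (24 + 3*(4*1 + 7))*(61 - 44) = (24 + 3*(4 + 7))*17 = (24 + 3*11)*17 = (24 + 33)*17 = 57*17 = 969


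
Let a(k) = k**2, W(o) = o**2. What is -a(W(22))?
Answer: -234256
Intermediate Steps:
-a(W(22)) = -(22**2)**2 = -1*484**2 = -1*234256 = -234256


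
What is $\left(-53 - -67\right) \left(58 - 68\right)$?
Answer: $-140$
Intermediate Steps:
$\left(-53 - -67\right) \left(58 - 68\right) = \left(-53 + 67\right) \left(-10\right) = 14 \left(-10\right) = -140$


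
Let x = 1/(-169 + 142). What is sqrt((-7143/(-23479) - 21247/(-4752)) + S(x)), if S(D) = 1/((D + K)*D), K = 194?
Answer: sqrt(10991998004028764971479)/48691971108 ≈ 2.1532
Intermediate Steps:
x = -1/27 (x = 1/(-27) = -1/27 ≈ -0.037037)
S(D) = 1/(D*(194 + D)) (S(D) = 1/((D + 194)*D) = 1/((194 + D)*D) = 1/(D*(194 + D)))
sqrt((-7143/(-23479) - 21247/(-4752)) + S(x)) = sqrt((-7143/(-23479) - 21247/(-4752)) + 1/((-1/27)*(194 - 1/27))) = sqrt((-7143*(-1/23479) - 21247*(-1/4752)) - 27/5237/27) = sqrt((7143/23479 + 21247/4752) - 27*27/5237) = sqrt(532801849/111572208 - 729/5237) = sqrt(2708947143581/584303653296) = sqrt(10991998004028764971479)/48691971108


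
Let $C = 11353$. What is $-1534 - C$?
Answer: $-12887$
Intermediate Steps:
$-1534 - C = -1534 - 11353 = -12887$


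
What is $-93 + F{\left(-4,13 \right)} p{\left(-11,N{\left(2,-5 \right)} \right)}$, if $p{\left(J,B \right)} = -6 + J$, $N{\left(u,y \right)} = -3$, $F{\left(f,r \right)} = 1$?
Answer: $-110$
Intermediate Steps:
$-93 + F{\left(-4,13 \right)} p{\left(-11,N{\left(2,-5 \right)} \right)} = -93 + 1 \left(-6 - 11\right) = -93 + 1 \left(-17\right) = -93 - 17 = -110$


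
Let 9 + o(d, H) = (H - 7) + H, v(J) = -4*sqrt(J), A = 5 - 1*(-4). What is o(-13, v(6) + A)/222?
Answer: 1/111 - 4*sqrt(6)/111 ≈ -0.079261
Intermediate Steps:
A = 9 (A = 5 + 4 = 9)
o(d, H) = -16 + 2*H (o(d, H) = -9 + ((H - 7) + H) = -9 + ((-7 + H) + H) = -9 + (-7 + 2*H) = -16 + 2*H)
o(-13, v(6) + A)/222 = (-16 + 2*(-4*sqrt(6) + 9))/222 = (-16 + 2*(9 - 4*sqrt(6)))*(1/222) = (-16 + (18 - 8*sqrt(6)))*(1/222) = (2 - 8*sqrt(6))*(1/222) = 1/111 - 4*sqrt(6)/111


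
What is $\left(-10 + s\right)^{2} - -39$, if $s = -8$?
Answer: $363$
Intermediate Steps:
$\left(-10 + s\right)^{2} - -39 = \left(-10 - 8\right)^{2} - -39 = \left(-18\right)^{2} + 39 = 324 + 39 = 363$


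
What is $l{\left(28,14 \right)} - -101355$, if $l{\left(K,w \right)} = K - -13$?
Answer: $101396$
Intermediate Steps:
$l{\left(K,w \right)} = 13 + K$ ($l{\left(K,w \right)} = K + 13 = 13 + K$)
$l{\left(28,14 \right)} - -101355 = \left(13 + 28\right) - -101355 = 41 + 101355 = 101396$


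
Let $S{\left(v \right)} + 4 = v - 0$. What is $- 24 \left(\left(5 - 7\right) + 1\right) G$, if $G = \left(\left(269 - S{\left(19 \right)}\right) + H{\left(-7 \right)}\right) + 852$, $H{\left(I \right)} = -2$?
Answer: $26496$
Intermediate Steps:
$S{\left(v \right)} = -4 + v$ ($S{\left(v \right)} = -4 + \left(v - 0\right) = -4 + \left(v + 0\right) = -4 + v$)
$G = 1104$ ($G = \left(\left(269 - \left(-4 + 19\right)\right) - 2\right) + 852 = \left(\left(269 - 15\right) - 2\right) + 852 = \left(254 - 2\right) + 852 = 252 + 852 = 1104$)
$- 24 \left(\left(5 - 7\right) + 1\right) G = - 24 \left(\left(5 - 7\right) + 1\right) 1104 = - 24 \left(-2 + 1\right) 1104 = \left(-24\right) \left(-1\right) 1104 = 24 \cdot 1104 = 26496$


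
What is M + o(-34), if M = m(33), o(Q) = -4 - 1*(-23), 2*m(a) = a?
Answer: 71/2 ≈ 35.500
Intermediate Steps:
m(a) = a/2
o(Q) = 19 (o(Q) = -4 + 23 = 19)
M = 33/2 (M = (½)*33 = 33/2 ≈ 16.500)
M + o(-34) = 33/2 + 19 = 71/2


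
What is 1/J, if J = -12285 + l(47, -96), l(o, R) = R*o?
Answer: -1/16797 ≈ -5.9534e-5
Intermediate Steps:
J = -16797 (J = -12285 - 96*47 = -12285 - 4512 = -16797)
1/J = 1/(-16797) = -1/16797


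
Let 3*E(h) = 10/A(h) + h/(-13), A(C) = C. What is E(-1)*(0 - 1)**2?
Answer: -43/13 ≈ -3.3077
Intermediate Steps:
E(h) = -h/39 + 10/(3*h) (E(h) = (10/h + h/(-13))/3 = (10/h + h*(-1/13))/3 = (10/h - h/13)/3 = -h/39 + 10/(3*h))
E(-1)*(0 - 1)**2 = ((1/39)*(130 - 1*(-1)**2)/(-1))*(0 - 1)**2 = ((1/39)*(-1)*(130 - 1*1))*(-1)**2 = ((1/39)*(-1)*(130 - 1))*1 = ((1/39)*(-1)*129)*1 = -43/13*1 = -43/13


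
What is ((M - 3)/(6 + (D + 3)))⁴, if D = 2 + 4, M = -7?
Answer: 16/81 ≈ 0.19753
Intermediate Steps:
D = 6
((M - 3)/(6 + (D + 3)))⁴ = ((-7 - 3)/(6 + (6 + 3)))⁴ = (-10/(6 + 9))⁴ = (-10/15)⁴ = (-10*1/15)⁴ = (-⅔)⁴ = 16/81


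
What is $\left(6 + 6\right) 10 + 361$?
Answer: $481$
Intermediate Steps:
$\left(6 + 6\right) 10 + 361 = 12 \cdot 10 + 361 = 120 + 361 = 481$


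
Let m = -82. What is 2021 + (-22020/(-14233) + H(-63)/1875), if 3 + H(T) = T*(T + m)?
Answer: 18035145877/8895625 ≈ 2027.4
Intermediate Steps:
H(T) = -3 + T*(-82 + T) (H(T) = -3 + T*(T - 82) = -3 + T*(-82 + T))
2021 + (-22020/(-14233) + H(-63)/1875) = 2021 + (-22020/(-14233) + (-3 + (-63)**2 - 82*(-63))/1875) = 2021 + (-22020*(-1/14233) + (-3 + 3969 + 5166)*(1/1875)) = 2021 + (22020/14233 + 9132*(1/1875)) = 2021 + (22020/14233 + 3044/625) = 2021 + 57087752/8895625 = 18035145877/8895625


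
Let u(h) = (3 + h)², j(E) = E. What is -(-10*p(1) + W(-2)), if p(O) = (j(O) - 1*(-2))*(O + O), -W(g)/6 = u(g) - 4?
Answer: 42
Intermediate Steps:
W(g) = 24 - 6*(3 + g)² (W(g) = -6*((3 + g)² - 4) = -6*(-4 + (3 + g)²) = 24 - 6*(3 + g)²)
p(O) = 2*O*(2 + O) (p(O) = (O - 1*(-2))*(O + O) = (O + 2)*(2*O) = (2 + O)*(2*O) = 2*O*(2 + O))
-(-10*p(1) + W(-2)) = -(-20*(2 + 1) + (24 - 6*(3 - 2)²)) = -(-20*3 + (24 - 6*1²)) = -(-10*6 + (24 - 6*1)) = -(-60 + (24 - 6)) = -(-60 + 18) = -1*(-42) = 42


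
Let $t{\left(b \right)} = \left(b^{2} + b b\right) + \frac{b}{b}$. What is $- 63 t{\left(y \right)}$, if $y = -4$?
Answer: $-2079$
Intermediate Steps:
$t{\left(b \right)} = 1 + 2 b^{2}$ ($t{\left(b \right)} = \left(b^{2} + b^{2}\right) + 1 = 2 b^{2} + 1 = 1 + 2 b^{2}$)
$- 63 t{\left(y \right)} = - 63 \left(1 + 2 \left(-4\right)^{2}\right) = - 63 \left(1 + 2 \cdot 16\right) = - 63 \left(1 + 32\right) = \left(-63\right) 33 = -2079$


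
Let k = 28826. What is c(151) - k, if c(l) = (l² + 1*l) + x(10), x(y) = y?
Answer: -5864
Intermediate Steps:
c(l) = 10 + l + l² (c(l) = (l² + 1*l) + 10 = (l² + l) + 10 = (l + l²) + 10 = 10 + l + l²)
c(151) - k = (10 + 151 + 151²) - 1*28826 = (10 + 151 + 22801) - 28826 = 22962 - 28826 = -5864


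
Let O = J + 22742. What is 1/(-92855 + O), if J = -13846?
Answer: -1/83959 ≈ -1.1911e-5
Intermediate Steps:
O = 8896 (O = -13846 + 22742 = 8896)
1/(-92855 + O) = 1/(-92855 + 8896) = 1/(-83959) = -1/83959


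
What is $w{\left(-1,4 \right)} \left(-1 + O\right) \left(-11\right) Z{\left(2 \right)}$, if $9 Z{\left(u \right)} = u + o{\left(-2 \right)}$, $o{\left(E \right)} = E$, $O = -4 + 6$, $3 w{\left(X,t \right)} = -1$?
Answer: $0$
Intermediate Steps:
$w{\left(X,t \right)} = - \frac{1}{3}$ ($w{\left(X,t \right)} = \frac{1}{3} \left(-1\right) = - \frac{1}{3}$)
$O = 2$
$Z{\left(u \right)} = - \frac{2}{9} + \frac{u}{9}$ ($Z{\left(u \right)} = \frac{u - 2}{9} = \frac{-2 + u}{9} = - \frac{2}{9} + \frac{u}{9}$)
$w{\left(-1,4 \right)} \left(-1 + O\right) \left(-11\right) Z{\left(2 \right)} = - \frac{-1 + 2}{3} \left(-11\right) \left(- \frac{2}{9} + \frac{1}{9} \cdot 2\right) = \left(- \frac{1}{3}\right) 1 \left(-11\right) \left(- \frac{2}{9} + \frac{2}{9}\right) = \left(- \frac{1}{3}\right) \left(-11\right) 0 = \frac{11}{3} \cdot 0 = 0$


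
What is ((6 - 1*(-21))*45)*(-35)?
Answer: -42525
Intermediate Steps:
((6 - 1*(-21))*45)*(-35) = ((6 + 21)*45)*(-35) = (27*45)*(-35) = 1215*(-35) = -42525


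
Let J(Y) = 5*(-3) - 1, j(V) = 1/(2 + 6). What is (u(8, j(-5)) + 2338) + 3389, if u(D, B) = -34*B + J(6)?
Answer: 22827/4 ≈ 5706.8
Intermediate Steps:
j(V) = 1/8
J(Y) = -16 (J(Y) = -15 - 1 = -16)
u(D, B) = -16 - 34*B (u(D, B) = -34*B - 16 = -16 - 34*B)
(u(8, j(-5)) + 2338) + 3389 = ((-16 - 34*1/8) + 2338) + 3389 = ((-16 - 17/4) + 2338) + 3389 = (-81/4 + 2338) + 3389 = 9271/4 + 3389 = 22827/4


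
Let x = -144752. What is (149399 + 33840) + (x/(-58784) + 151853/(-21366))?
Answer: 3595913936939/19624671 ≈ 1.8323e+5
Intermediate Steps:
(149399 + 33840) + (x/(-58784) + 151853/(-21366)) = (149399 + 33840) + (-144752/(-58784) + 151853/(-21366)) = 183239 + (-144752*(-1/58784) + 151853*(-1/21366)) = 183239 + (9047/3674 - 151853/21366) = 183239 - 91152430/19624671 = 3595913936939/19624671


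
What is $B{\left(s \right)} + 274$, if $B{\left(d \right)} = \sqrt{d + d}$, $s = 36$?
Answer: $274 + 6 \sqrt{2} \approx 282.49$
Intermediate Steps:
$B{\left(d \right)} = \sqrt{2} \sqrt{d}$ ($B{\left(d \right)} = \sqrt{2 d} = \sqrt{2} \sqrt{d}$)
$B{\left(s \right)} + 274 = \sqrt{2} \sqrt{36} + 274 = \sqrt{2} \cdot 6 + 274 = 6 \sqrt{2} + 274 = 274 + 6 \sqrt{2}$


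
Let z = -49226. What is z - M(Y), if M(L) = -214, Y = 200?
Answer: -49012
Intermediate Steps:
z - M(Y) = -49226 - 1*(-214) = -49226 + 214 = -49012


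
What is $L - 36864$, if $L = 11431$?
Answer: $-25433$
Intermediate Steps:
$L - 36864 = 11431 - 36864 = -25433$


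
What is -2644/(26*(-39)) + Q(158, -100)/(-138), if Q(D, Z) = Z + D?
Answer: 25505/11661 ≈ 2.1872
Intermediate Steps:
Q(D, Z) = D + Z
-2644/(26*(-39)) + Q(158, -100)/(-138) = -2644/(26*(-39)) + (158 - 100)/(-138) = -2644/(-1014) + 58*(-1/138) = -2644*(-1/1014) - 29/69 = 1322/507 - 29/69 = 25505/11661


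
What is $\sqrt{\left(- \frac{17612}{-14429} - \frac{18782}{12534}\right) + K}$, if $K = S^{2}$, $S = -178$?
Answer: $\frac{\sqrt{259076518198779623811}}{90426543} \approx 178.0$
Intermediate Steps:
$K = 31684$ ($K = \left(-178\right)^{2} = 31684$)
$\sqrt{\left(- \frac{17612}{-14429} - \frac{18782}{12534}\right) + K} = \sqrt{\left(- \frac{17612}{-14429} - \frac{18782}{12534}\right) + 31684} = \sqrt{\left(\left(-17612\right) \left(- \frac{1}{14429}\right) - \frac{9391}{6267}\right) + 31684} = \sqrt{\left(\frac{17612}{14429} - \frac{9391}{6267}\right) + 31684} = \sqrt{- \frac{25128335}{90426543} + 31684} = \sqrt{\frac{2865049460077}{90426543}} = \frac{\sqrt{259076518198779623811}}{90426543}$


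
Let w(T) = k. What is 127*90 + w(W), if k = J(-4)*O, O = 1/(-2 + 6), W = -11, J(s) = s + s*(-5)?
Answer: 11434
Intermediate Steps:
J(s) = -4*s (J(s) = s - 5*s = -4*s)
O = 1/4 ≈ 0.25000
k = 4 (k = -4*(-4)*(1/4) = 16*(1/4) = 4)
w(T) = 4
127*90 + w(W) = 127*90 + 4 = 11430 + 4 = 11434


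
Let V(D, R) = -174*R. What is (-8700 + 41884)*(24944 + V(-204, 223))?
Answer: -459863872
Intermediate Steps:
(-8700 + 41884)*(24944 + V(-204, 223)) = (-8700 + 41884)*(24944 - 174*223) = 33184*(24944 - 38802) = 33184*(-13858) = -459863872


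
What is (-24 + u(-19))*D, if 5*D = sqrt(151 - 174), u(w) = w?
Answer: -43*I*sqrt(23)/5 ≈ -41.244*I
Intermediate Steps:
D = I*sqrt(23)/5 (D = sqrt(151 - 174)/5 = sqrt(-23)/5 = (I*sqrt(23))/5 = I*sqrt(23)/5 ≈ 0.95917*I)
(-24 + u(-19))*D = (-24 - 19)*(I*sqrt(23)/5) = -43*I*sqrt(23)/5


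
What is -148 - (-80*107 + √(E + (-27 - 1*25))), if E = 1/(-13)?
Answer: 8412 - I*√8801/13 ≈ 8412.0 - 7.2164*I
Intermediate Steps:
E = -1/13 ≈ -0.076923
-148 - (-80*107 + √(E + (-27 - 1*25))) = -148 - (-80*107 + √(-1/13 + (-27 - 1*25))) = -148 - (-8560 + √(-1/13 + (-27 - 25))) = -148 - (-8560 + √(-1/13 - 52)) = -148 - (-8560 + √(-677/13)) = -148 - (-8560 + I*√8801/13) = -148 + (8560 - I*√8801/13) = 8412 - I*√8801/13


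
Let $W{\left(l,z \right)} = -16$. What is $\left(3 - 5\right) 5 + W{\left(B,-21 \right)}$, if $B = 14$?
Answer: $-26$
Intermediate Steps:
$\left(3 - 5\right) 5 + W{\left(B,-21 \right)} = \left(3 - 5\right) 5 - 16 = \left(-2\right) 5 - 16 = -10 - 16 = -26$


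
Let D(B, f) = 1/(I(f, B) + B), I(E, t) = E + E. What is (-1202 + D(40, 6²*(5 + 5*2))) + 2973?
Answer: 1983521/1120 ≈ 1771.0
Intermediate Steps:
I(E, t) = 2*E
D(B, f) = 1/(B + 2*f) (D(B, f) = 1/(2*f + B) = 1/(B + 2*f))
(-1202 + D(40, 6²*(5 + 5*2))) + 2973 = (-1202 + 1/(40 + 2*(6²*(5 + 5*2)))) + 2973 = (-1202 + 1/(40 + 2*(36*(5 + 10)))) + 2973 = (-1202 + 1/(40 + 2*(36*15))) + 2973 = (-1202 + 1/(40 + 2*540)) + 2973 = (-1202 + 1/(40 + 1080)) + 2973 = (-1202 + 1/1120) + 2973 = -1346239/1120 + 2973 = 1983521/1120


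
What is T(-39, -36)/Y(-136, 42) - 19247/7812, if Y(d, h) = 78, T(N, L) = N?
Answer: -23153/7812 ≈ -2.9638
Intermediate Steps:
T(-39, -36)/Y(-136, 42) - 19247/7812 = -39/78 - 19247/7812 = -39*1/78 - 19247*1/7812 = -½ - 19247/7812 = -23153/7812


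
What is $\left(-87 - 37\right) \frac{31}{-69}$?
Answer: $\frac{3844}{69} \approx 55.71$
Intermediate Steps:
$\left(-87 - 37\right) \frac{31}{-69} = - 124 \cdot 31 \left(- \frac{1}{69}\right) = \left(-124\right) \left(- \frac{31}{69}\right) = \frac{3844}{69}$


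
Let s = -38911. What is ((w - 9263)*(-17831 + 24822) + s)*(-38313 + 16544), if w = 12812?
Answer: -539264889812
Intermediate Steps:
((w - 9263)*(-17831 + 24822) + s)*(-38313 + 16544) = ((12812 - 9263)*(-17831 + 24822) - 38911)*(-38313 + 16544) = (3549*6991 - 38911)*(-21769) = (24811059 - 38911)*(-21769) = 24772148*(-21769) = -539264889812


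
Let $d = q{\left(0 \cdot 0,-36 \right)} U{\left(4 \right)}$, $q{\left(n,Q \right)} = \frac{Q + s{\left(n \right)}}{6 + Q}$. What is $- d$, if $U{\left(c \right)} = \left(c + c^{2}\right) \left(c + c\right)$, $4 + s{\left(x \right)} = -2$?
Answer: $-224$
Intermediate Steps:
$s{\left(x \right)} = -6$ ($s{\left(x \right)} = -4 - 2 = -6$)
$U{\left(c \right)} = 2 c \left(c + c^{2}\right)$ ($U{\left(c \right)} = \left(c + c^{2}\right) 2 c = 2 c \left(c + c^{2}\right)$)
$q{\left(n,Q \right)} = \frac{-6 + Q}{6 + Q}$ ($q{\left(n,Q \right)} = \frac{Q - 6}{6 + Q} = \frac{-6 + Q}{6 + Q}$)
$d = 224$ ($d = \frac{-6 - 36}{6 - 36} \cdot 2 \cdot 4^{2} \left(1 + 4\right) = \frac{1}{-30} \left(-42\right) 2 \cdot 16 \cdot 5 = \left(- \frac{1}{30}\right) \left(-42\right) 160 = \frac{7}{5} \cdot 160 = 224$)
$- d = \left(-1\right) 224 = -224$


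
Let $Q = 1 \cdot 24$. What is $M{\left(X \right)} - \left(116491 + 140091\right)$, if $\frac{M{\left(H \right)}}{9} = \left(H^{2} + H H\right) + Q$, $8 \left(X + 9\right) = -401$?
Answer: $- \frac{6190151}{32} \approx -1.9344 \cdot 10^{5}$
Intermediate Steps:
$Q = 24$
$X = - \frac{473}{8}$ ($X = -9 + \frac{1}{8} \left(-401\right) = -9 - \frac{401}{8} = - \frac{473}{8} \approx -59.125$)
$M{\left(H \right)} = 216 + 18 H^{2}$ ($M{\left(H \right)} = 9 \left(\left(H^{2} + H H\right) + 24\right) = 9 \left(\left(H^{2} + H^{2}\right) + 24\right) = 9 \left(2 H^{2} + 24\right) = 9 \left(24 + 2 H^{2}\right) = 216 + 18 H^{2}$)
$M{\left(X \right)} - \left(116491 + 140091\right) = \left(216 + 18 \left(- \frac{473}{8}\right)^{2}\right) - \left(116491 + 140091\right) = \left(216 + 18 \cdot \frac{223729}{64}\right) - 256582 = \left(216 + \frac{2013561}{32}\right) - 256582 = \frac{2020473}{32} - 256582 = - \frac{6190151}{32}$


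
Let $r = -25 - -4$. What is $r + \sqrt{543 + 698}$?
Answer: $-21 + \sqrt{1241} \approx 14.228$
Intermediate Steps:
$r = -21$ ($r = -25 + 4 = -21$)
$r + \sqrt{543 + 698} = -21 + \sqrt{543 + 698} = -21 + \sqrt{1241}$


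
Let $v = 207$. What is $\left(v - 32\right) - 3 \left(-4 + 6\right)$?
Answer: $169$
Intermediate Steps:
$\left(v - 32\right) - 3 \left(-4 + 6\right) = \left(207 - 32\right) - 3 \left(-4 + 6\right) = 175 - 6 = 169$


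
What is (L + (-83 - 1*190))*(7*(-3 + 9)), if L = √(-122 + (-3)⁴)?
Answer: -11466 + 42*I*√41 ≈ -11466.0 + 268.93*I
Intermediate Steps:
L = I*√41 (L = √(-122 + 81) = √(-41) = I*√41 ≈ 6.4031*I)
(L + (-83 - 1*190))*(7*(-3 + 9)) = (I*√41 + (-83 - 1*190))*(7*(-3 + 9)) = (I*√41 + (-83 - 190))*(7*6) = (I*√41 - 273)*42 = (-273 + I*√41)*42 = -11466 + 42*I*√41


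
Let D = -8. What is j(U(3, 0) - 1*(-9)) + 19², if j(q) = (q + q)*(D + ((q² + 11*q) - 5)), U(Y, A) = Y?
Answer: 6673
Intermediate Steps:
j(q) = 2*q*(-13 + q² + 11*q) (j(q) = (q + q)*(-8 + ((q² + 11*q) - 5)) = (2*q)*(-8 + (-5 + q² + 11*q)) = (2*q)*(-13 + q² + 11*q) = 2*q*(-13 + q² + 11*q))
j(U(3, 0) - 1*(-9)) + 19² = 2*(3 - 1*(-9))*(-13 + (3 - 1*(-9))² + 11*(3 - 1*(-9))) + 19² = 2*(3 + 9)*(-13 + (3 + 9)² + 11*(3 + 9)) + 361 = 2*12*(-13 + 12² + 11*12) + 361 = 2*12*(-13 + 144 + 132) + 361 = 2*12*263 + 361 = 6312 + 361 = 6673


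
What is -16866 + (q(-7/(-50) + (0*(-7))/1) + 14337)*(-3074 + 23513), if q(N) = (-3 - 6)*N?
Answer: 14649566193/50 ≈ 2.9299e+8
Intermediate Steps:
q(N) = -9*N
-16866 + (q(-7/(-50) + (0*(-7))/1) + 14337)*(-3074 + 23513) = -16866 + (-9*(-7/(-50) + (0*(-7))/1) + 14337)*(-3074 + 23513) = -16866 + (-9*(-7*(-1/50) + 0*1) + 14337)*20439 = -16866 + (-9*(7/50 + 0) + 14337)*20439 = -16866 + (-9*7/50 + 14337)*20439 = -16866 + (-63/50 + 14337)*20439 = -16866 + (716787/50)*20439 = -16866 + 14650409493/50 = 14649566193/50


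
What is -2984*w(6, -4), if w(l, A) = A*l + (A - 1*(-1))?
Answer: 80568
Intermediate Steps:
w(l, A) = 1 + A + A*l (w(l, A) = A*l + (A + 1) = A*l + (1 + A) = 1 + A + A*l)
-2984*w(6, -4) = -2984*(1 - 4 - 4*6) = -2984*(1 - 4 - 24) = -2984*(-27) = 80568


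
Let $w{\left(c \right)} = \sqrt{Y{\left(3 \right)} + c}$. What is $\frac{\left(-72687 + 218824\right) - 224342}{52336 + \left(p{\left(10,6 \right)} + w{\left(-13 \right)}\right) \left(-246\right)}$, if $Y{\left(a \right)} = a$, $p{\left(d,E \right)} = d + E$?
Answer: $- \frac{94628050}{58579129} - \frac{1923843 i \sqrt{10}}{234316516} \approx -1.6154 - 0.025964 i$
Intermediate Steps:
$p{\left(d,E \right)} = E + d$
$w{\left(c \right)} = \sqrt{3 + c}$
$\frac{\left(-72687 + 218824\right) - 224342}{52336 + \left(p{\left(10,6 \right)} + w{\left(-13 \right)}\right) \left(-246\right)} = \frac{\left(-72687 + 218824\right) - 224342}{52336 + \left(\left(6 + 10\right) + \sqrt{3 - 13}\right) \left(-246\right)} = \frac{146137 - 224342}{52336 + \left(16 + \sqrt{-10}\right) \left(-246\right)} = - \frac{78205}{52336 + \left(16 + i \sqrt{10}\right) \left(-246\right)} = - \frac{78205}{52336 - \left(3936 + 246 i \sqrt{10}\right)} = - \frac{78205}{48400 - 246 i \sqrt{10}}$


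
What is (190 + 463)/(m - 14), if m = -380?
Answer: -653/394 ≈ -1.6574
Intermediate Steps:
(190 + 463)/(m - 14) = (190 + 463)/(-380 - 14) = 653/(-394) = 653*(-1/394) = -653/394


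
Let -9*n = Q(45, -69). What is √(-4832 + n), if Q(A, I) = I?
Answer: I*√43419/3 ≈ 69.457*I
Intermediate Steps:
n = 23/3 (n = -⅑*(-69) = 23/3 ≈ 7.6667)
√(-4832 + n) = √(-4832 + 23/3) = √(-14473/3) = I*√43419/3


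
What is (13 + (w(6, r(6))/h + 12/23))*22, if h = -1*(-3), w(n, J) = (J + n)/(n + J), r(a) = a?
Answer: 21032/69 ≈ 304.81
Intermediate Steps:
w(n, J) = 1 (w(n, J) = (J + n)/(J + n) = 1)
h = 3
(13 + (w(6, r(6))/h + 12/23))*22 = (13 + (1/3 + 12/23))*22 = (13 + (1*(⅓) + 12*(1/23)))*22 = (13 + (⅓ + 12/23))*22 = (13 + 59/69)*22 = (956/69)*22 = 21032/69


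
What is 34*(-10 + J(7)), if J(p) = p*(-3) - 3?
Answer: -1156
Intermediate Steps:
J(p) = -3 - 3*p (J(p) = -3*p - 3 = -3 - 3*p)
34*(-10 + J(7)) = 34*(-10 + (-3 - 3*7)) = 34*(-10 + (-3 - 21)) = 34*(-10 - 24) = 34*(-34) = -1156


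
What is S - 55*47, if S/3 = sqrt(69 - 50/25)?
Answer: -2585 + 3*sqrt(67) ≈ -2560.4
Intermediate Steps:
S = 3*sqrt(67) (S = 3*sqrt(69 - 50/25) = 3*sqrt(69 - 50*1/25) = 3*sqrt(69 - 2) = 3*sqrt(67) ≈ 24.556)
S - 55*47 = 3*sqrt(67) - 55*47 = 3*sqrt(67) - 2585 = -2585 + 3*sqrt(67)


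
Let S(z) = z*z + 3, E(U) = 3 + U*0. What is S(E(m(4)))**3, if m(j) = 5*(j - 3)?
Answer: 1728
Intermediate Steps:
m(j) = -15 + 5*j (m(j) = 5*(-3 + j) = -15 + 5*j)
E(U) = 3 (E(U) = 3 + 0 = 3)
S(z) = 3 + z**2 (S(z) = z**2 + 3 = 3 + z**2)
S(E(m(4)))**3 = (3 + 3**2)**3 = (3 + 9)**3 = 12**3 = 1728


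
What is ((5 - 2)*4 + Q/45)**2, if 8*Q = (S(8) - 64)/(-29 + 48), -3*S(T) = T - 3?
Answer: 60537157849/421070400 ≈ 143.77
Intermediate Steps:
S(T) = 1 - T/3 (S(T) = -(T - 3)/3 = -(-3 + T)/3 = 1 - T/3)
Q = -197/456 (Q = (((1 - 1/3*8) - 64)/(-29 + 48))/8 = (((1 - 8/3) - 64)/19)/8 = ((-5/3 - 64)*(1/19))/8 = (-197/3*1/19)/8 = (1/8)*(-197/57) = -197/456 ≈ -0.43202)
((5 - 2)*4 + Q/45)**2 = ((5 - 2)*4 - 197/456/45)**2 = (3*4 - 197/456*1/45)**2 = (12 - 197/20520)**2 = (246043/20520)**2 = 60537157849/421070400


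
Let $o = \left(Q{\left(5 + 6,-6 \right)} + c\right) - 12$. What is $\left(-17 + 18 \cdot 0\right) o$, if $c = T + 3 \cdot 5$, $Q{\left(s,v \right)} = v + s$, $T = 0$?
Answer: $-136$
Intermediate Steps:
$Q{\left(s,v \right)} = s + v$
$c = 15$ ($c = 0 + 3 \cdot 5 = 0 + 15 = 15$)
$o = 8$ ($o = \left(\left(\left(5 + 6\right) - 6\right) + 15\right) - 12 = \left(\left(11 - 6\right) + 15\right) - 12 = \left(5 + 15\right) - 12 = 20 - 12 = 8$)
$\left(-17 + 18 \cdot 0\right) o = \left(-17 + 18 \cdot 0\right) 8 = \left(-17 + 0\right) 8 = \left(-17\right) 8 = -136$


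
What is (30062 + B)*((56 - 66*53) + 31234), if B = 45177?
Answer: 2091042288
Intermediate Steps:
(30062 + B)*((56 - 66*53) + 31234) = (30062 + 45177)*((56 - 66*53) + 31234) = 75239*((56 - 3498) + 31234) = 75239*(-3442 + 31234) = 75239*27792 = 2091042288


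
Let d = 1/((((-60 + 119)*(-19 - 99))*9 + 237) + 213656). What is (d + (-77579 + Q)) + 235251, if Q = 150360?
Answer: 46585219521/151235 ≈ 3.0803e+5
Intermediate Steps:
d = 1/151235 (d = 1/(((59*(-118))*9 + 237) + 213656) = 1/((-6962*9 + 237) + 213656) = 1/((-62658 + 237) + 213656) = 1/(-62421 + 213656) = 1/151235 ≈ 6.6122e-6)
(d + (-77579 + Q)) + 235251 = (1/151235 + (-77579 + 150360)) + 235251 = (1/151235 + 72781) + 235251 = 11007034536/151235 + 235251 = 46585219521/151235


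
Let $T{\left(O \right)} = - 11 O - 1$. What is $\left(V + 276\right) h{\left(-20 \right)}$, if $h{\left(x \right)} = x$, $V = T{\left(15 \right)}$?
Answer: $-2200$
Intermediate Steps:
$T{\left(O \right)} = -1 - 11 O$
$V = -166$ ($V = -1 - 165 = -166$)
$\left(V + 276\right) h{\left(-20 \right)} = \left(-166 + 276\right) \left(-20\right) = 110 \left(-20\right) = -2200$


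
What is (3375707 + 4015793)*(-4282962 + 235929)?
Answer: -29913644419500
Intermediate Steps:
(3375707 + 4015793)*(-4282962 + 235929) = 7391500*(-4047033) = -29913644419500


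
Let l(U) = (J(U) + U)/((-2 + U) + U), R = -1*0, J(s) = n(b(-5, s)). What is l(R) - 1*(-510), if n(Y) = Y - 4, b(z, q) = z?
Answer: 1029/2 ≈ 514.50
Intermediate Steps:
n(Y) = -4 + Y
J(s) = -9 (J(s) = -4 - 5 = -9)
R = 0
l(U) = (-9 + U)/(-2 + 2*U) (l(U) = (-9 + U)/((-2 + U) + U) = (-9 + U)/(-2 + 2*U))
l(R) - 1*(-510) = (-9 + 0)/(2*(-1 + 0)) - 1*(-510) = (½)*(-9)/(-1) + 510 = (½)*(-1)*(-9) + 510 = 9/2 + 510 = 1029/2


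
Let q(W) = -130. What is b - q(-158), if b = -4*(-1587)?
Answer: 6478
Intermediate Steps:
b = 6348
b - q(-158) = 6348 - 1*(-130) = 6348 + 130 = 6478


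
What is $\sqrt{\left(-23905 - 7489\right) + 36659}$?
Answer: $9 \sqrt{65} \approx 72.56$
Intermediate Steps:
$\sqrt{\left(-23905 - 7489\right) + 36659} = \sqrt{-31394 + 36659} = \sqrt{5265} = 9 \sqrt{65}$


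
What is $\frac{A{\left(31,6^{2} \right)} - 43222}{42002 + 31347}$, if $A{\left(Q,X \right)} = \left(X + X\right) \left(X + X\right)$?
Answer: $- \frac{38038}{73349} \approx -0.51859$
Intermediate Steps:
$A{\left(Q,X \right)} = 4 X^{2}$ ($A{\left(Q,X \right)} = 2 X 2 X = 4 X^{2}$)
$\frac{A{\left(31,6^{2} \right)} - 43222}{42002 + 31347} = \frac{4 \left(6^{2}\right)^{2} - 43222}{42002 + 31347} = \frac{4 \cdot 36^{2} - 43222}{73349} = \left(4 \cdot 1296 - 43222\right) \frac{1}{73349} = \left(5184 - 43222\right) \frac{1}{73349} = \left(-38038\right) \frac{1}{73349} = - \frac{38038}{73349}$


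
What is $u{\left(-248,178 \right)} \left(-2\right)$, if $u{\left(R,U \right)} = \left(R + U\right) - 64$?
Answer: $268$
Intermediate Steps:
$u{\left(R,U \right)} = -64 + R + U$
$u{\left(-248,178 \right)} \left(-2\right) = \left(-64 - 248 + 178\right) \left(-2\right) = \left(-134\right) \left(-2\right) = 268$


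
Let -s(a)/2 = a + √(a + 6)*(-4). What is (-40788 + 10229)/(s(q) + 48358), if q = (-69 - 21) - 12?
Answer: -742003079/1179136994 + 244472*I*√6/589568497 ≈ -0.62928 + 0.0010157*I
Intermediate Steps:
q = -102 (q = -90 - 12 = -102)
s(a) = -2*a + 8*√(6 + a) (s(a) = -2*(a + √(a + 6)*(-4)) = -2*(a + √(6 + a)*(-4)) = -2*(a - 4*√(6 + a)) = -2*a + 8*√(6 + a))
(-40788 + 10229)/(s(q) + 48358) = (-40788 + 10229)/((-2*(-102) + 8*√(6 - 102)) + 48358) = -30559/((204 + 8*√(-96)) + 48358) = -30559/((204 + 8*(4*I*√6)) + 48358) = -30559/((204 + 32*I*√6) + 48358) = -30559/(48562 + 32*I*√6)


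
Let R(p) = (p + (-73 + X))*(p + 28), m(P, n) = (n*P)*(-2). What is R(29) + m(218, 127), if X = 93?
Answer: -52579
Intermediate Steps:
m(P, n) = -2*P*n (m(P, n) = (P*n)*(-2) = -2*P*n)
R(p) = (20 + p)*(28 + p) (R(p) = (p + (-73 + 93))*(p + 28) = (p + 20)*(28 + p) = (20 + p)*(28 + p))
R(29) + m(218, 127) = (560 + 29**2 + 48*29) - 2*218*127 = (560 + 841 + 1392) - 55372 = 2793 - 55372 = -52579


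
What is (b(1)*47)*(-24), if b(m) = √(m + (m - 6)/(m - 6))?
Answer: -1128*√2 ≈ -1595.2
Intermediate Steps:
b(m) = √(1 + m) (b(m) = √(m + (-6 + m)/(-6 + m)) = √(m + 1) = √(1 + m))
(b(1)*47)*(-24) = (√(1 + 1)*47)*(-24) = (√2*47)*(-24) = (47*√2)*(-24) = -1128*√2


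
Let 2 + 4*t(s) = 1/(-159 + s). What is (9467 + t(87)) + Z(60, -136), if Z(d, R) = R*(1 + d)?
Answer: 337103/288 ≈ 1170.5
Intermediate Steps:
t(s) = -1/2 + 1/(4*(-159 + s))
(9467 + t(87)) + Z(60, -136) = (9467 + (319 - 2*87)/(4*(-159 + 87))) - 136*(1 + 60) = (9467 + (1/4)*(319 - 174)/(-72)) - 136*61 = (9467 + (1/4)*(-1/72)*145) - 8296 = (9467 - 145/288) - 8296 = 2726351/288 - 8296 = 337103/288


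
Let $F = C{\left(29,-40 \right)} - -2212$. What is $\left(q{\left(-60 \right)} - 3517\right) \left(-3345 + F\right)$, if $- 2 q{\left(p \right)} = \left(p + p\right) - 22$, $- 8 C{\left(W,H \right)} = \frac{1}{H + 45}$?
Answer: $\frac{78088083}{20} \approx 3.9044 \cdot 10^{6}$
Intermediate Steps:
$C{\left(W,H \right)} = - \frac{1}{8 \left(45 + H\right)}$ ($C{\left(W,H \right)} = - \frac{1}{8 \left(H + 45\right)} = - \frac{1}{8 \left(45 + H\right)}$)
$q{\left(p \right)} = 11 - p$ ($q{\left(p \right)} = - \frac{\left(p + p\right) - 22}{2} = - \frac{2 p - 22}{2} = - \frac{-22 + 2 p}{2} = 11 - p$)
$F = \frac{88479}{40}$ ($F = - \frac{1}{360 + 8 \left(-40\right)} - -2212 = - \frac{1}{360 - 320} + 2212 = - \frac{1}{40} + 2212 = \frac{88479}{40} \approx 2212.0$)
$\left(q{\left(-60 \right)} - 3517\right) \left(-3345 + F\right) = \left(\left(11 - -60\right) - 3517\right) \left(-3345 + \frac{88479}{40}\right) = \left(\left(11 + 60\right) - 3517\right) \left(- \frac{45321}{40}\right) = \left(71 - 3517\right) \left(- \frac{45321}{40}\right) = \left(-3446\right) \left(- \frac{45321}{40}\right) = \frac{78088083}{20}$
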